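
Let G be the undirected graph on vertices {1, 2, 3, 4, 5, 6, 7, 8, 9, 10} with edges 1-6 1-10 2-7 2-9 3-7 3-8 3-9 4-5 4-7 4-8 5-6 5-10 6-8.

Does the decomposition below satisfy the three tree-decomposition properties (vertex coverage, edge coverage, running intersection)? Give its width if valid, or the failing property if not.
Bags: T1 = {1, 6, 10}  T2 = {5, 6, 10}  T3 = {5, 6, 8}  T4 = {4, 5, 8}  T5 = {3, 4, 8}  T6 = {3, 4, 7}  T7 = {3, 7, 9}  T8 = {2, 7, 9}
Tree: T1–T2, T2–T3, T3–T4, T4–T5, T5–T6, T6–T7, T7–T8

Checking the three conditions: (i) the bags cover all of {1, 2, 3, 4, 5, 6, 7, 8, 9, 10}; (ii) for each edge, some bag contains both endpoints; (iii) the bags containing any fixed vertex form a subtree. All hold, so the decomposition is valid with width 3 − 1 = 2.

Yes; width 2.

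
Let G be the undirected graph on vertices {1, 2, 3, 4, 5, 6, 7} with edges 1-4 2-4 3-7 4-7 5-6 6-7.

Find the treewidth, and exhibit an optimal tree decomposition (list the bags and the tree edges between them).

Treewidth 1.
One such decomposition:
Bags: B1 = {6, 7}  B2 = {4, 7}  B3 = {5, 6}  B4 = {1, 4}  B5 = {3, 7}  B6 = {2, 4}
Tree: B1–B2, B1–B3, B2–B4, B1–B5, B2–B6

Every bag has size at most 2, so the width is 2 − 1 = 1 and tw(G) ≤ 1. Since G has at least one edge (e.g. 6–7), it is not an edgeless graph, so tw(G) ≥ 1. Hence tw(G) = 1 exactly.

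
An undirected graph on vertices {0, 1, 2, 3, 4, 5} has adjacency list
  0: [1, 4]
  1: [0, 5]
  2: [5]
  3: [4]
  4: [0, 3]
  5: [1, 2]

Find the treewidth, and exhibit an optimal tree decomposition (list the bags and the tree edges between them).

The largest bag has 2 vertices, giving width 1; this decomposition certifies tw(G) ≤ 1. G has an edge, so its treewidth is at least 1. Therefore the treewidth is 1.

Treewidth 1.
One optimal decomposition is:
Bags: B1 = {2, 5}  B2 = {1, 5}  B3 = {0, 1}  B4 = {0, 4}  B5 = {3, 4}
Tree: B1–B2, B2–B3, B3–B4, B4–B5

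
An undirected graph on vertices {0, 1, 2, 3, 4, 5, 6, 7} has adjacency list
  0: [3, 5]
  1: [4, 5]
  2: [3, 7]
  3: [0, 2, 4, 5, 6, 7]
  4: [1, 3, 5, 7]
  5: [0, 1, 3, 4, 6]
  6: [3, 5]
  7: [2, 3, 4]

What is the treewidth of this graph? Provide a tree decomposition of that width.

Each bag holds 3 vertices, so the decomposition has width 2, which upper-bounds the treewidth. Conversely, {1, 4, 5} is a clique of size 3, and the vertices of any clique must share a bag in every tree decomposition; so some bag has ≥ 3 vertices and tw(G) ≥ 2. Hence tw(G) = 2 exactly.

Treewidth 2.
Bags: B1 = {3, 4, 7}  B2 = {3, 4, 5}  B3 = {1, 4, 5}  B4 = {2, 3, 7}  B5 = {0, 3, 5}  B6 = {3, 5, 6}
Tree: B1–B2, B2–B3, B1–B4, B2–B5, B2–B6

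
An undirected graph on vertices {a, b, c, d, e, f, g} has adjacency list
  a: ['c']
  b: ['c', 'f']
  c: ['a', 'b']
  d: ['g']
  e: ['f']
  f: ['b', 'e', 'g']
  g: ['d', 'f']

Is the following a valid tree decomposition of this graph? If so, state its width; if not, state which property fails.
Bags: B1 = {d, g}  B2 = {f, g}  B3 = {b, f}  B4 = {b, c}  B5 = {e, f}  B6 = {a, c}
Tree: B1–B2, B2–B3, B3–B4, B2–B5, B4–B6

Yes; width 1.

Every vertex of G appears in some bag (union = {a, b, c, d, e, f, g}); every edge is covered by a bag; and for each vertex v the set of bags containing v is connected in the bag tree. The decomposition is therefore valid. The largest bag has 2 vertices, so the width is 1.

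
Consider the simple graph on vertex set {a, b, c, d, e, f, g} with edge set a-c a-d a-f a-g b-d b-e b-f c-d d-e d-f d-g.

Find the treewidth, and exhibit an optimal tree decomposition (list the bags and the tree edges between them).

Treewidth 2.
One such decomposition:
Bags: B1 = {a, d, f}  B2 = {b, d, f}  B3 = {a, c, d}  B4 = {b, d, e}  B5 = {a, d, g}
Tree: B1–B2, B1–B3, B2–B4, B1–B5

The largest bag has 3 vertices, giving width 2; this decomposition certifies tw(G) ≤ 2. For the lower bound, the 3 vertices {b, d, e} are pairwise adjacent, and any tree decomposition puts a clique entirely inside one bag — forcing width ≥ 2. Combining the bounds, tw(G) = 2.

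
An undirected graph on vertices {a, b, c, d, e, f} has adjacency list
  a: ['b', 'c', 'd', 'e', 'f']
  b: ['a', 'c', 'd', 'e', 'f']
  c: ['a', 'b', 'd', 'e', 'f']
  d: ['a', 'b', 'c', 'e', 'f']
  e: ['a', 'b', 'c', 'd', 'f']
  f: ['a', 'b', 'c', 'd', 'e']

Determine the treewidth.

5

A width-5 tree decomposition is:
Bags: B1 = {a, b, c, d, e, f}
Tree: (single bag)
A single bag containing all 6 vertices is trivially a valid decomposition of width 5. On the other hand G contains the 6-clique {a, b, c, d, e, f}. A clique must lie in a single bag of any decomposition, so no decomposition can have width below 5. The upper and lower bounds meet at 5, so that is the treewidth.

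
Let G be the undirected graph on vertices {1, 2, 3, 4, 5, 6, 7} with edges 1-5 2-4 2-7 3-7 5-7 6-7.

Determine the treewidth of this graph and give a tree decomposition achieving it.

Treewidth 1.
Bags: B1 = {1, 5}  B2 = {5, 7}  B3 = {3, 7}  B4 = {2, 7}  B5 = {2, 4}  B6 = {6, 7}
Tree: B1–B2, B2–B3, B3–B4, B4–B5, B3–B6

Every bag has size at most 2, so the width is 2 − 1 = 1 and tw(G) ≤ 1. Any graph with an edge has treewidth ≥ 1, and G has the edge 1–5. The upper and lower bounds meet at 1, so that is the treewidth.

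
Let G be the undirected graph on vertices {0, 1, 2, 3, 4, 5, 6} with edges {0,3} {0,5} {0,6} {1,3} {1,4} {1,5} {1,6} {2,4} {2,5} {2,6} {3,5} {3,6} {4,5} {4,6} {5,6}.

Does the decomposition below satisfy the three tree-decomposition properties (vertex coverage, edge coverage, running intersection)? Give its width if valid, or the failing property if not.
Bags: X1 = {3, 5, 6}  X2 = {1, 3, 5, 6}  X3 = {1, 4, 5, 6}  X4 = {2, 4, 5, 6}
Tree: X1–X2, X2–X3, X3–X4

No — vertex 0 appears in no bag.

A tree decomposition must satisfy three properties: every vertex lies in some bag; for every edge, both endpoints lie together in some bag; and for every vertex, the bags containing it form a connected subtree. Here vertex 0 appears in no bag, so the decomposition is invalid.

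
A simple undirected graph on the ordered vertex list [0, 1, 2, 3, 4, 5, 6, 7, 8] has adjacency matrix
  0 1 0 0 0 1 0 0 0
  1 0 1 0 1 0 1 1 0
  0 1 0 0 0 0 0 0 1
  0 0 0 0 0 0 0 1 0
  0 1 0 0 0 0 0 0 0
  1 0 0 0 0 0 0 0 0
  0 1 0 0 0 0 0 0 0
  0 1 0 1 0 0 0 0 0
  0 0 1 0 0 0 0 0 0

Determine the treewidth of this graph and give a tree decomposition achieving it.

Treewidth 1.
One such decomposition:
Bags: B1 = {0, 5}  B2 = {0, 1}  B3 = {1, 2}  B4 = {1, 6}  B5 = {2, 8}  B6 = {1, 4}  B7 = {1, 7}  B8 = {3, 7}
Tree: B1–B2, B2–B3, B3–B4, B3–B5, B4–B6, B4–B7, B7–B8

Every bag has size at most 2, so the width is 2 − 1 = 1 and tw(G) ≤ 1. Any graph with an edge has treewidth ≥ 1, and G has the edge 5–0. Therefore the treewidth is 1.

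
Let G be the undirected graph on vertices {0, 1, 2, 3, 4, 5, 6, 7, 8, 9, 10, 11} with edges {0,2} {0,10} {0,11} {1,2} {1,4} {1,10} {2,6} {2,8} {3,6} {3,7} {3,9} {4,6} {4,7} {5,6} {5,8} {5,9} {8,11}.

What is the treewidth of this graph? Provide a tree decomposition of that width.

Treewidth 3.
Bags: B1 = {0, 8, 10, 11}  B2 = {0, 2, 8, 10}  B3 = {1, 2, 8, 10}  B4 = {1, 2, 5, 8}  B5 = {1, 2, 5, 6}  B6 = {1, 4, 5, 6}  B7 = {4, 5, 6, 9}  B8 = {3, 4, 6, 9}  B9 = {3, 4, 7, 9}
Tree: B1–B2, B2–B3, B3–B4, B4–B5, B5–B6, B6–B7, B7–B8, B8–B9

Every bag has size at most 4, so the width is 4 − 1 = 3 and tw(G) ≤ 3. For the lower bound: the 4 vertex sets {0,10,11}, {8}, {2}, {1,4,5,6} are disjoint, each induces a connected subgraph, and every pair is joined by at least one edge of G. Contracting each set to a single vertex therefore yields K_{4} as a minor, and since treewidth is minor-monotone, tw(G) ≥ tw(K_{4}) = 3. Combining the bounds, tw(G) = 3.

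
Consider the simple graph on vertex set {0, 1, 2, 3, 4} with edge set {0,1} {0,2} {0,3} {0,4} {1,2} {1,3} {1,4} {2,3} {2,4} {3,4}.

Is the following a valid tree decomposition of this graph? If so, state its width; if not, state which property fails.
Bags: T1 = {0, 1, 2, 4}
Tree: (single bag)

A tree decomposition must satisfy three properties: every vertex lies in some bag; for every edge, both endpoints lie together in some bag; and for every vertex, the bags containing it form a connected subtree. Here vertex 3 appears in no bag, so the decomposition is invalid.

No — vertex 3 appears in no bag.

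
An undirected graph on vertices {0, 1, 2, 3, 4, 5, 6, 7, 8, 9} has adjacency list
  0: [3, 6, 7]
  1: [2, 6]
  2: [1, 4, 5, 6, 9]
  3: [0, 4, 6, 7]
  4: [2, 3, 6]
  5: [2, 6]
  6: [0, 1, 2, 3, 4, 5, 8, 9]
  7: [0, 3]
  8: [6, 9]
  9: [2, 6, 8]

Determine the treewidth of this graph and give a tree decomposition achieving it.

The largest bag has 3 vertices, giving width 2; this decomposition certifies tw(G) ≤ 2. Conversely, {0, 3, 6} is a clique of size 3, and the vertices of any clique must share a bag in every tree decomposition; so some bag has ≥ 3 vertices and tw(G) ≥ 2. The upper and lower bounds meet at 2, so that is the treewidth.

Treewidth 2.
One such decomposition:
Bags: B1 = {2, 5, 6}  B2 = {2, 4, 6}  B3 = {3, 4, 6}  B4 = {1, 2, 6}  B5 = {2, 6, 9}  B6 = {0, 3, 6}  B7 = {6, 8, 9}  B8 = {0, 3, 7}
Tree: B1–B2, B2–B3, B1–B4, B2–B5, B3–B6, B5–B7, B6–B8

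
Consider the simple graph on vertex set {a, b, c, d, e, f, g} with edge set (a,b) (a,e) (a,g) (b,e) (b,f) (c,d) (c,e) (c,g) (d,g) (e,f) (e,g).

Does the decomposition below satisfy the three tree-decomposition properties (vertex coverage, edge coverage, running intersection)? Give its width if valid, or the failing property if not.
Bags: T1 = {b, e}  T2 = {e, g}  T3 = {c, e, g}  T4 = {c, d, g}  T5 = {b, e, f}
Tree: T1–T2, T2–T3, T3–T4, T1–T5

No — vertex a appears in no bag.

A tree decomposition must satisfy three properties: every vertex lies in some bag; for every edge, both endpoints lie together in some bag; and for every vertex, the bags containing it form a connected subtree. Here vertex a appears in no bag, so the decomposition is invalid.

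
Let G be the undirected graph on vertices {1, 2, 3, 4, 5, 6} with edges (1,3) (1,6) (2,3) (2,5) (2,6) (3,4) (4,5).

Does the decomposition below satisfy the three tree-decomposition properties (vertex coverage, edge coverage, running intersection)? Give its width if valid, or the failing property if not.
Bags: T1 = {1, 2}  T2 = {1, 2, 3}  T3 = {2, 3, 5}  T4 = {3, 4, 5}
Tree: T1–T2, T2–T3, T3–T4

No — vertex 6 appears in no bag.

A tree decomposition must satisfy three properties: every vertex lies in some bag; for every edge, both endpoints lie together in some bag; and for every vertex, the bags containing it form a connected subtree. Here vertex 6 appears in no bag, so the decomposition is invalid.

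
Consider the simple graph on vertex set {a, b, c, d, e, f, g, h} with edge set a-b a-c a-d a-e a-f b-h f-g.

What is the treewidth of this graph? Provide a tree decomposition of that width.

The largest bag has 2 vertices, giving width 1; this decomposition certifies tw(G) ≤ 1. G has an edge, so its treewidth is at least 1. Therefore the treewidth is 1.

Treewidth 1.
One such decomposition:
Bags: B1 = {a, f}  B2 = {a, c}  B3 = {a, d}  B4 = {a, e}  B5 = {a, b}  B6 = {b, h}  B7 = {f, g}
Tree: B1–B2, B2–B3, B1–B4, B4–B5, B5–B6, B1–B7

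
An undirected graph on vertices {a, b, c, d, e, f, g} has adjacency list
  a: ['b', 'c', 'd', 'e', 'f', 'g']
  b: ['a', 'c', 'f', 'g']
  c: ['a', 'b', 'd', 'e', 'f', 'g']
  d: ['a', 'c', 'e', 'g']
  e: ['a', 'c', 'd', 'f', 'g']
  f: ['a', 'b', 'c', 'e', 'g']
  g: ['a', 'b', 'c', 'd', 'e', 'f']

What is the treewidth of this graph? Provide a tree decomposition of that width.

Treewidth 4.
One such decomposition:
Bags: B1 = {a, c, d, e, g}  B2 = {a, c, e, f, g}  B3 = {a, b, c, f, g}
Tree: B1–B2, B2–B3

The largest bag has 5 vertices, giving width 4; this decomposition certifies tw(G) ≤ 4. Conversely, {a, c, d, e, g} is a clique of size 5, and the vertices of any clique must share a bag in every tree decomposition; so some bag has ≥ 5 vertices and tw(G) ≥ 4. Therefore the treewidth is 4.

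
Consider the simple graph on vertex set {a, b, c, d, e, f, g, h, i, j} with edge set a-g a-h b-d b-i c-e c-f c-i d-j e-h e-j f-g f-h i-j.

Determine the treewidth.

A width-2 tree decomposition is:
Bags: B1 = {a, f, g}  B2 = {a, f, h}  B3 = {c, f, h}  B4 = {c, e, h}  B5 = {c, e, i}  B6 = {e, i, j}  B7 = {b, i, j}  B8 = {b, d, j}
Tree: B1–B2, B2–B3, B3–B4, B4–B5, B5–B6, B6–B7, B7–B8
Every bag has size at most 3, so the width is 3 − 1 = 2 and tw(G) ≤ 2. For the lower bound, G contains the cycle g–a–h–f–g, so G is not a forest; only forests have treewidth ≤ 1, hence tw(G) ≥ 2. The upper and lower bounds meet at 2, so that is the treewidth.

2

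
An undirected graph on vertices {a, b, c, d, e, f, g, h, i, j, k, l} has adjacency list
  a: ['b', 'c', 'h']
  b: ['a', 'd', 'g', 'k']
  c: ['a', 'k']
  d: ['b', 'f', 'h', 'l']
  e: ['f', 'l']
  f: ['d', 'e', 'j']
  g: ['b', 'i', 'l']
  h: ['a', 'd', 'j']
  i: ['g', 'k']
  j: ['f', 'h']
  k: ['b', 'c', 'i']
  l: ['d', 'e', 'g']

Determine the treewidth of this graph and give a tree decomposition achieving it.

Treewidth 3.
One such decomposition:
Bags: B1 = {c, g, i, k}  B2 = {b, c, g, k}  B3 = {a, b, c, g}  B4 = {a, b, g, l}  B5 = {a, b, d, l}  B6 = {a, d, h, l}  B7 = {d, e, h, l}  B8 = {d, e, f, h}  B9 = {e, f, h, j}
Tree: B1–B2, B2–B3, B3–B4, B4–B5, B5–B6, B6–B7, B7–B8, B8–B9

Every bag has size at most 4, so the width is 4 − 1 = 3 and tw(G) ≤ 3. For the lower bound: the 4 vertex sets {c,i,k}, {g}, {b}, {a,d,h,l} are disjoint, each induces a connected subgraph, and every pair is joined by at least one edge of G. Contracting each set to a single vertex therefore yields K_{4} as a minor, and since treewidth is minor-monotone, tw(G) ≥ tw(K_{4}) = 3. Combining the bounds, tw(G) = 3.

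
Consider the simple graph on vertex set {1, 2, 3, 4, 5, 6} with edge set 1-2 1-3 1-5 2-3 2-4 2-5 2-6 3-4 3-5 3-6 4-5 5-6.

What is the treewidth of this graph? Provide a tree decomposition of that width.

Treewidth 3.
One such decomposition:
Bags: B1 = {2, 3, 4, 5}  B2 = {2, 3, 5, 6}  B3 = {1, 2, 3, 5}
Tree: B1–B2, B1–B3

The largest bag has 4 vertices, giving width 3; this decomposition certifies tw(G) ≤ 3. Conversely, {1, 2, 3, 5} is a clique of size 4, and the vertices of any clique must share a bag in every tree decomposition; so some bag has ≥ 4 vertices and tw(G) ≥ 3. The upper and lower bounds meet at 3, so that is the treewidth.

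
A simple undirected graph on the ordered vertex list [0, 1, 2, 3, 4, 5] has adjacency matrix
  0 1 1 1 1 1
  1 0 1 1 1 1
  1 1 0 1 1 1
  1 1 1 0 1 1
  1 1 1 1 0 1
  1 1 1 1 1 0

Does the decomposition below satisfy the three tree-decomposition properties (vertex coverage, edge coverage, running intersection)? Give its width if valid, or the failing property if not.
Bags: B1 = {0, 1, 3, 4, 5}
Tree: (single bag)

A tree decomposition must satisfy three properties: every vertex lies in some bag; for every edge, both endpoints lie together in some bag; and for every vertex, the bags containing it form a connected subtree. Here vertex 2 appears in no bag, so the decomposition is invalid.

No — vertex 2 appears in no bag.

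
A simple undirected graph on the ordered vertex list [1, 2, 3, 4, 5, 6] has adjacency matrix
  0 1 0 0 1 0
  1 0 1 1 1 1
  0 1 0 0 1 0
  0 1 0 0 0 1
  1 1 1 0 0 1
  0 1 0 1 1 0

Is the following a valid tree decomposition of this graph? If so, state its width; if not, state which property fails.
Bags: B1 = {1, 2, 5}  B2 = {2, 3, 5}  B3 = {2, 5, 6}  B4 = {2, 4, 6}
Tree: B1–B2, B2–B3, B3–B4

Vertex coverage: the bags together contain {1, 2, 3, 4, 5, 6}, the full vertex set. Edge coverage: each edge of G has both endpoints in at least one bag. Running intersection: for every vertex, the bags containing it form a connected subtree. All three properties hold, so this is a valid tree decomposition of width max|bag| − 1 = 2, and hence tw(G) ≤ 2.

Yes; width 2.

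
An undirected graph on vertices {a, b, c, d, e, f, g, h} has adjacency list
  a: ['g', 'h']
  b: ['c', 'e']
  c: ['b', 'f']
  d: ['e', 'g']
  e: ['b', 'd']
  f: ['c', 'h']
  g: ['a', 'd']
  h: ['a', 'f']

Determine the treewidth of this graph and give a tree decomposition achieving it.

Treewidth 2.
Bags: B1 = {b, d, e}  B2 = {b, c, d}  B3 = {c, d, f}  B4 = {d, f, h}  B5 = {a, d, h}  B6 = {a, d, g}
Tree: B1–B2, B2–B3, B3–B4, B4–B5, B5–B6

The largest bag has 3 vertices, giving width 2; this decomposition certifies tw(G) ≤ 2. For the lower bound, G contains the cycle d–e–b–c–f–h–a–g–d, so G is not a forest; only forests have treewidth ≤ 1, hence tw(G) ≥ 2. Hence tw(G) = 2 exactly.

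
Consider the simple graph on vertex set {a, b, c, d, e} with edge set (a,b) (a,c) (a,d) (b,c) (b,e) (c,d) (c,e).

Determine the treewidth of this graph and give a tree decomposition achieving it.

Treewidth 2.
One such decomposition:
Bags: B1 = {b, c, e}  B2 = {a, b, c}  B3 = {a, c, d}
Tree: B1–B2, B2–B3

Every bag has size at most 3, so the width is 3 − 1 = 2 and tw(G) ≤ 2. Conversely, {b, c, e} is a clique of size 3, and the vertices of any clique must share a bag in every tree decomposition; so some bag has ≥ 3 vertices and tw(G) ≥ 2. Combining the bounds, tw(G) = 2.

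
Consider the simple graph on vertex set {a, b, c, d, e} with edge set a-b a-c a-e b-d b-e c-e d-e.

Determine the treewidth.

2

A width-2 tree decomposition is:
Bags: B1 = {a, c, e}  B2 = {a, b, e}  B3 = {b, d, e}
Tree: B1–B2, B2–B3
Each bag holds 3 vertices, so the decomposition has width 2, which upper-bounds the treewidth. On the other hand G contains the 3-clique {b, d, e}. A clique must lie in a single bag of any decomposition, so no decomposition can have width below 2. Combining the bounds, tw(G) = 2.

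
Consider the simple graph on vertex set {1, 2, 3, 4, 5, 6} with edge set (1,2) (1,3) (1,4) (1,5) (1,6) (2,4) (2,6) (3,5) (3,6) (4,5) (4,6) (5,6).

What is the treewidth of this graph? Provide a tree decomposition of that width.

Treewidth 3.
Bags: B1 = {1, 4, 5, 6}  B2 = {1, 2, 4, 6}  B3 = {1, 3, 5, 6}
Tree: B1–B2, B1–B3

Each bag holds 4 vertices, so the decomposition has width 3, which upper-bounds the treewidth. For the lower bound, the 4 vertices {1, 3, 5, 6} are pairwise adjacent, and any tree decomposition puts a clique entirely inside one bag — forcing width ≥ 3. Therefore the treewidth is 3.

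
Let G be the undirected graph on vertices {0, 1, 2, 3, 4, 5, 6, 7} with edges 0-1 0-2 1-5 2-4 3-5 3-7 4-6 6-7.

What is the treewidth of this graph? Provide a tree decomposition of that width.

Every bag has size at most 3, so the width is 3 − 1 = 2 and tw(G) ≤ 2. The edges 1–5–3–7–6–4–2–0–1 form a cycle, so G is not a tree and its treewidth is at least 2. Combining the bounds, tw(G) = 2.

Treewidth 2.
One such decomposition:
Bags: B1 = {1, 3, 5}  B2 = {1, 3, 7}  B3 = {1, 6, 7}  B4 = {1, 4, 6}  B5 = {1, 2, 4}  B6 = {0, 1, 2}
Tree: B1–B2, B2–B3, B3–B4, B4–B5, B5–B6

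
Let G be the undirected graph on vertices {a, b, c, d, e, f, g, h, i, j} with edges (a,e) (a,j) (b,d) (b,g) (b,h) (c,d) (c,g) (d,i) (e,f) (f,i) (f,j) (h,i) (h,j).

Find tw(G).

2

A width-2 tree decomposition is:
Bags: B1 = {c, d, g}  B2 = {b, d, g}  B3 = {b, d, i}  B4 = {b, h, i}  B5 = {f, h, i}  B6 = {f, h, j}  B7 = {e, f, j}  B8 = {a, e, j}
Tree: B1–B2, B2–B3, B3–B4, B4–B5, B5–B6, B6–B7, B7–B8
Every bag has size at most 3, so the width is 3 − 1 = 2 and tw(G) ≤ 2. The edges c–g–b–d–c form a cycle, so G is not a tree and its treewidth is at least 2. The upper and lower bounds meet at 2, so that is the treewidth.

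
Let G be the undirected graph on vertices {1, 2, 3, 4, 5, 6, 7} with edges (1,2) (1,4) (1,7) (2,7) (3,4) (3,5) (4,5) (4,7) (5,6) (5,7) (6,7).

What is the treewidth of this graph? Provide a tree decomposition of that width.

The largest bag has 3 vertices, giving width 2; this decomposition certifies tw(G) ≤ 2. On the other hand G contains the 3-clique {3, 4, 5}. A clique must lie in a single bag of any decomposition, so no decomposition can have width below 2. Therefore the treewidth is 2.

Treewidth 2.
One such decomposition:
Bags: B1 = {1, 4, 7}  B2 = {4, 5, 7}  B3 = {3, 4, 5}  B4 = {5, 6, 7}  B5 = {1, 2, 7}
Tree: B1–B2, B2–B3, B2–B4, B1–B5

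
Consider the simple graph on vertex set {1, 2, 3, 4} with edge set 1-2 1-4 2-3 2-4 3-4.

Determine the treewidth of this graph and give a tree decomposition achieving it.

Treewidth 2.
Bags: B1 = {2, 3, 4}  B2 = {1, 2, 4}
Tree: B1–B2

Each bag holds 3 vertices, so the decomposition has width 2, which upper-bounds the treewidth. For the lower bound, the 3 vertices {1, 2, 4} are pairwise adjacent, and any tree decomposition puts a clique entirely inside one bag — forcing width ≥ 2. Combining the bounds, tw(G) = 2.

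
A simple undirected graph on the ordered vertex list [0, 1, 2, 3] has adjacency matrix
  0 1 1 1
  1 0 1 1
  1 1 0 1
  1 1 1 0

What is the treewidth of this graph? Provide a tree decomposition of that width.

With just one bag of size 4, the width is 4 − 1 = 3, so tw(G) ≤ 3. For the lower bound, the 4 vertices {0, 1, 2, 3} are pairwise adjacent, and any tree decomposition puts a clique entirely inside one bag — forcing width ≥ 3. Hence tw(G) = 3 exactly.

Treewidth 3.
One such decomposition:
Bags: B1 = {0, 1, 2, 3}
Tree: (single bag)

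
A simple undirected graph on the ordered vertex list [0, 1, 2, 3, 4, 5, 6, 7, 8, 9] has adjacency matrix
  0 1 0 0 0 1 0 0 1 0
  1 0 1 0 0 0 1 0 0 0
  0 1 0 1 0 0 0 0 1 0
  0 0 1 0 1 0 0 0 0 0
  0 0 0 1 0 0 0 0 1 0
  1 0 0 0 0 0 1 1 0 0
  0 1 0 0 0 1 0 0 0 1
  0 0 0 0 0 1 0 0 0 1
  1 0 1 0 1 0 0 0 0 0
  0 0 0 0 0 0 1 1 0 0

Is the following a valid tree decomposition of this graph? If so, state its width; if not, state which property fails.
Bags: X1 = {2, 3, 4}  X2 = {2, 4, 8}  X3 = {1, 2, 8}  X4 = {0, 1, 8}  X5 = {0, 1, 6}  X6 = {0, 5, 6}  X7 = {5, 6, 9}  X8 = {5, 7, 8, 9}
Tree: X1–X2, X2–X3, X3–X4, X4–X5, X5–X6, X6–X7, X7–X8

A tree decomposition must satisfy three properties: every vertex lies in some bag; for every edge, both endpoints lie together in some bag; and for every vertex, the bags containing it form a connected subtree. Here bags containing vertex 8 are not connected in the tree, so the decomposition is invalid.

No — bags containing vertex 8 are not connected in the tree.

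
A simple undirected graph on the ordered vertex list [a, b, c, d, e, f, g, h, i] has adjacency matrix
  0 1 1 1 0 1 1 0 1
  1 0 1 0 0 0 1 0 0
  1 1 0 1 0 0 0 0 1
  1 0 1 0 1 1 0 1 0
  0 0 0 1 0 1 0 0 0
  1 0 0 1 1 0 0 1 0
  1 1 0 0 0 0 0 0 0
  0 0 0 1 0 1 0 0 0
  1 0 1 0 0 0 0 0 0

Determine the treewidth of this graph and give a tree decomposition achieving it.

Treewidth 2.
One such decomposition:
Bags: B1 = {a, b, g}  B2 = {a, b, c}  B3 = {a, c, d}  B4 = {a, d, f}  B5 = {d, f, h}  B6 = {a, c, i}  B7 = {d, e, f}
Tree: B1–B2, B2–B3, B3–B4, B4–B5, B3–B6, B5–B7

Every bag has size at most 3, so the width is 3 − 1 = 2 and tw(G) ≤ 2. For the lower bound, the 3 vertices {d, e, f} are pairwise adjacent, and any tree decomposition puts a clique entirely inside one bag — forcing width ≥ 2. Hence tw(G) = 2 exactly.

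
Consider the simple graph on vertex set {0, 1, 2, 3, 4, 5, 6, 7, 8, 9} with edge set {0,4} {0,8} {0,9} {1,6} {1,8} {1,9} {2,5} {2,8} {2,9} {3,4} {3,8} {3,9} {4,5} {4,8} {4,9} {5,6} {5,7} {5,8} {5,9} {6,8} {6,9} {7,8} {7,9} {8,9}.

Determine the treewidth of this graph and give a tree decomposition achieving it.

Treewidth 3.
Bags: B1 = {5, 7, 8, 9}  B2 = {4, 5, 8, 9}  B3 = {5, 6, 8, 9}  B4 = {0, 4, 8, 9}  B5 = {2, 5, 8, 9}  B6 = {1, 6, 8, 9}  B7 = {3, 4, 8, 9}
Tree: B1–B2, B2–B3, B2–B4, B1–B5, B3–B6, B2–B7

The largest bag has 4 vertices, giving width 3; this decomposition certifies tw(G) ≤ 3. On the other hand G contains the 4-clique {0, 4, 8, 9}. A clique must lie in a single bag of any decomposition, so no decomposition can have width below 3. Hence tw(G) = 3 exactly.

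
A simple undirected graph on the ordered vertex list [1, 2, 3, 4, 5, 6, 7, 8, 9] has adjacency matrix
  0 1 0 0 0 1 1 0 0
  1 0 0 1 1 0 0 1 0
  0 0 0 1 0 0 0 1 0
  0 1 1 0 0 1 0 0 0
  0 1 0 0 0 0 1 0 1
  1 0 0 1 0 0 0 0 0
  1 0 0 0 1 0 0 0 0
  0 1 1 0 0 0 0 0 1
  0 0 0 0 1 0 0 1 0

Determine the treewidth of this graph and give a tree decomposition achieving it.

Each bag holds 4 vertices, so the decomposition has width 3, which upper-bounds the treewidth. For the lower bound: the 4 vertex sets {1,6,7}, {5}, {2}, {3,4,8,9} are disjoint, each induces a connected subgraph, and every pair is joined by at least one edge of G. Contracting each set to a single vertex therefore yields K_{4} as a minor, and since treewidth is minor-monotone, tw(G) ≥ tw(K_{4}) = 3. The upper and lower bounds meet at 3, so that is the treewidth.

Treewidth 3.
One optimal decomposition is:
Bags: B1 = {1, 5, 6, 7}  B2 = {1, 2, 5, 6}  B3 = {2, 4, 5, 6}  B4 = {2, 4, 5, 9}  B5 = {2, 4, 8, 9}  B6 = {3, 4, 8, 9}
Tree: B1–B2, B2–B3, B3–B4, B4–B5, B5–B6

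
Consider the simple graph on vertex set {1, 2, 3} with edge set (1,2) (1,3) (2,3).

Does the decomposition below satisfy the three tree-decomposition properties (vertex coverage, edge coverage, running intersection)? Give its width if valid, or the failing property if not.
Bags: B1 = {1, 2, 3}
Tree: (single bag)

Yes; width 2.

Checking the three conditions: (i) the bags cover all of {1, 2, 3}; (ii) for each edge, some bag contains both endpoints; (iii) the bags containing any fixed vertex form a subtree. All hold, so the decomposition is valid with width 3 − 1 = 2.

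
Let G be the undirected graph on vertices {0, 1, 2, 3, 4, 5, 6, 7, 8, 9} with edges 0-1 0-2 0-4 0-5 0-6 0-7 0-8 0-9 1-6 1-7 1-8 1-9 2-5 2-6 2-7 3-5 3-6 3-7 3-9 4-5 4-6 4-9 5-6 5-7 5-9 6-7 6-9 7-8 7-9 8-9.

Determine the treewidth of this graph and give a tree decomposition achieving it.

Treewidth 4.
One such decomposition:
Bags: B1 = {0, 1, 6, 7, 9}  B2 = {0, 5, 6, 7, 9}  B3 = {0, 4, 5, 6, 9}  B4 = {0, 1, 7, 8, 9}  B5 = {0, 2, 5, 6, 7}  B6 = {3, 5, 6, 7, 9}
Tree: B1–B2, B2–B3, B1–B4, B2–B5, B2–B6

Every bag has size at most 5, so the width is 5 − 1 = 4 and tw(G) ≤ 4. On the other hand G contains the 5-clique {0, 1, 7, 8, 9}. A clique must lie in a single bag of any decomposition, so no decomposition can have width below 4. The upper and lower bounds meet at 4, so that is the treewidth.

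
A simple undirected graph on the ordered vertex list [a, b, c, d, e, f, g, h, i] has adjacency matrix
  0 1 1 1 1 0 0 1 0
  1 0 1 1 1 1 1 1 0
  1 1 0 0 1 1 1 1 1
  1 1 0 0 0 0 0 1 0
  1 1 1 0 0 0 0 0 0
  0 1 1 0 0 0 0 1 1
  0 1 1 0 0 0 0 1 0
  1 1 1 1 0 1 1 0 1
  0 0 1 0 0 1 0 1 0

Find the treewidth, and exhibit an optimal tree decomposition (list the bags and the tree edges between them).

Treewidth 3.
One optimal decomposition is:
Bags: B1 = {a, b, c, h}  B2 = {a, b, d, h}  B3 = {b, c, g, h}  B4 = {a, b, c, e}  B5 = {b, c, f, h}  B6 = {c, f, h, i}
Tree: B1–B2, B1–B3, B1–B4, B1–B5, B5–B6

Every bag has size at most 4, so the width is 4 − 1 = 3 and tw(G) ≤ 3. For the lower bound, the 4 vertices {a, b, c, e} are pairwise adjacent, and any tree decomposition puts a clique entirely inside one bag — forcing width ≥ 3. Therefore the treewidth is 3.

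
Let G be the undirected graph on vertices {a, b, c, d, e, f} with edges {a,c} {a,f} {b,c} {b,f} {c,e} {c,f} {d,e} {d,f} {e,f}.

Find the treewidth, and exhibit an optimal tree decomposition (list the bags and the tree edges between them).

Treewidth 2.
Bags: B1 = {a, c, f}  B2 = {b, c, f}  B3 = {c, e, f}  B4 = {d, e, f}
Tree: B1–B2, B2–B3, B3–B4

Each bag holds 3 vertices, so the decomposition has width 2, which upper-bounds the treewidth. For the lower bound, the 3 vertices {d, e, f} are pairwise adjacent, and any tree decomposition puts a clique entirely inside one bag — forcing width ≥ 2. Combining the bounds, tw(G) = 2.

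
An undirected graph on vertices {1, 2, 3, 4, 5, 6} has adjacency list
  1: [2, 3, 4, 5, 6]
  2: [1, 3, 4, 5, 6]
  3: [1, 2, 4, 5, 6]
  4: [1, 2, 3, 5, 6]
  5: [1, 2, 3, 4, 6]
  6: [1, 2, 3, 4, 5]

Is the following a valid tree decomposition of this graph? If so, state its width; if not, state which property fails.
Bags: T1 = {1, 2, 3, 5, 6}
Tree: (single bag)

A tree decomposition must satisfy three properties: every vertex lies in some bag; for every edge, both endpoints lie together in some bag; and for every vertex, the bags containing it form a connected subtree. Here vertex 4 appears in no bag, so the decomposition is invalid.

No — vertex 4 appears in no bag.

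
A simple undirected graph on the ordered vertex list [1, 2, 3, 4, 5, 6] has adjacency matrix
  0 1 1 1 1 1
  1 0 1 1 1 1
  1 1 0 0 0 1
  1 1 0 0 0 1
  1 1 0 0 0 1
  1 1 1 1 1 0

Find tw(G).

3

A width-3 tree decomposition is:
Bags: B1 = {1, 2, 3, 6}  B2 = {1, 2, 5, 6}  B3 = {1, 2, 4, 6}
Tree: B1–B2, B2–B3
Every bag has size at most 4, so the width is 4 − 1 = 3 and tw(G) ≤ 3. Conversely, {1, 2, 3, 6} is a clique of size 4, and the vertices of any clique must share a bag in every tree decomposition; so some bag has ≥ 4 vertices and tw(G) ≥ 3. Combining the bounds, tw(G) = 3.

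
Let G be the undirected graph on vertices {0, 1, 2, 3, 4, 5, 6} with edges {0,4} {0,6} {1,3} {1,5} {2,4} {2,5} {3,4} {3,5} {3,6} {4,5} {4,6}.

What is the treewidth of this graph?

A width-2 tree decomposition is:
Bags: B1 = {3, 4, 5}  B2 = {2, 4, 5}  B3 = {3, 4, 6}  B4 = {1, 3, 5}  B5 = {0, 4, 6}
Tree: B1–B2, B1–B3, B1–B4, B3–B5
The largest bag has 3 vertices, giving width 2; this decomposition certifies tw(G) ≤ 2. For the lower bound, the 3 vertices {1, 3, 5} are pairwise adjacent, and any tree decomposition puts a clique entirely inside one bag — forcing width ≥ 2. Combining the bounds, tw(G) = 2.

2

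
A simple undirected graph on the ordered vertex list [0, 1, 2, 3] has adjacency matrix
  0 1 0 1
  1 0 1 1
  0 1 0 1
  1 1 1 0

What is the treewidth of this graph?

2

A width-2 tree decomposition is:
Bags: B1 = {0, 1, 3}  B2 = {1, 2, 3}
Tree: B1–B2
Each bag holds 3 vertices, so the decomposition has width 2, which upper-bounds the treewidth. Conversely, {0, 1, 3} is a clique of size 3, and the vertices of any clique must share a bag in every tree decomposition; so some bag has ≥ 3 vertices and tw(G) ≥ 2. The upper and lower bounds meet at 2, so that is the treewidth.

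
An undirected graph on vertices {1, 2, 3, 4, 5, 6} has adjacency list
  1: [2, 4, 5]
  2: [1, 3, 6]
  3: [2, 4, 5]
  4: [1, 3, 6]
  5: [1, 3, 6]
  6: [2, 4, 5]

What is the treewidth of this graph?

A width-3 tree decomposition is:
Bags: B1 = {1, 2, 3, 6}  B2 = {1, 3, 5, 6}  B3 = {1, 3, 4, 6}
Tree: B1–B2, B2–B3
Each bag holds 4 vertices, so the decomposition has width 3, which upper-bounds the treewidth. For the lower bound: the 4 vertex sets {2,3}, {5,6}, {1}, {4} are disjoint, each induces a connected subgraph, and every pair is joined by at least one edge of G. Contracting each set to a single vertex therefore yields K_{4} as a minor, and since treewidth is minor-monotone, tw(G) ≥ tw(K_{4}) = 3. The upper and lower bounds meet at 3, so that is the treewidth.

3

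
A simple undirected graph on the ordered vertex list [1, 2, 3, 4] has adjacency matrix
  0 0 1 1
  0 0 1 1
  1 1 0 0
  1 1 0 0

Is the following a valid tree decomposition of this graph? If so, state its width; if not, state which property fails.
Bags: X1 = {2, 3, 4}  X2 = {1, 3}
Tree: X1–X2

A tree decomposition must satisfy three properties: every vertex lies in some bag; for every edge, both endpoints lie together in some bag; and for every vertex, the bags containing it form a connected subtree. Here edge (4,1) lies in no bag, so the decomposition is invalid.

No — edge (4,1) lies in no bag.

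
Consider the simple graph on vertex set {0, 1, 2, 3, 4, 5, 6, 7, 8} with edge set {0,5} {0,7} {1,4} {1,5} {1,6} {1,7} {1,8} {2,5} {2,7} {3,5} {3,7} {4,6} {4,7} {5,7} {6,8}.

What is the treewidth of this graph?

A width-2 tree decomposition is:
Bags: B1 = {0, 5, 7}  B2 = {1, 5, 7}  B3 = {1, 4, 7}  B4 = {1, 4, 6}  B5 = {2, 5, 7}  B6 = {3, 5, 7}  B7 = {1, 6, 8}
Tree: B1–B2, B2–B3, B3–B4, B2–B5, B2–B6, B4–B7
Every bag has size at most 3, so the width is 3 − 1 = 2 and tw(G) ≤ 2. For the lower bound, the 3 vertices {1, 6, 8} are pairwise adjacent, and any tree decomposition puts a clique entirely inside one bag — forcing width ≥ 2. The upper and lower bounds meet at 2, so that is the treewidth.

2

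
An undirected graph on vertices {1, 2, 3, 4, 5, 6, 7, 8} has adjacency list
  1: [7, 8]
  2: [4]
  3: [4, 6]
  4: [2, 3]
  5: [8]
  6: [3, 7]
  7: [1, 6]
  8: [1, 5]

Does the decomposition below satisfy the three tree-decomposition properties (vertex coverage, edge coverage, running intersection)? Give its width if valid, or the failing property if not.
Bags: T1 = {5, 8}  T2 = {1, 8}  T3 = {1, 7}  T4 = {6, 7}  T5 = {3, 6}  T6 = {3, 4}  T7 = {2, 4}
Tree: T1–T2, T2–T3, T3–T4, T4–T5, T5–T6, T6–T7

Yes; width 1.

Checking the three conditions: (i) the bags cover all of {1, 2, 3, 4, 5, 6, 7, 8}; (ii) for each edge, some bag contains both endpoints; (iii) the bags containing any fixed vertex form a subtree. All hold, so the decomposition is valid with width 2 − 1 = 1.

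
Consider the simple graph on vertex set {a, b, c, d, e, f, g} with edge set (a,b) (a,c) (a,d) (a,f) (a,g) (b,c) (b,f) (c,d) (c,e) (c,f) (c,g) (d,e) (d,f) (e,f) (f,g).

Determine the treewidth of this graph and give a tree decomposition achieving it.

Treewidth 3.
One such decomposition:
Bags: B1 = {a, c, f, g}  B2 = {a, c, d, f}  B3 = {a, b, c, f}  B4 = {c, d, e, f}
Tree: B1–B2, B2–B3, B2–B4

The largest bag has 4 vertices, giving width 3; this decomposition certifies tw(G) ≤ 3. Conversely, {c, d, e, f} is a clique of size 4, and the vertices of any clique must share a bag in every tree decomposition; so some bag has ≥ 4 vertices and tw(G) ≥ 3. Hence tw(G) = 3 exactly.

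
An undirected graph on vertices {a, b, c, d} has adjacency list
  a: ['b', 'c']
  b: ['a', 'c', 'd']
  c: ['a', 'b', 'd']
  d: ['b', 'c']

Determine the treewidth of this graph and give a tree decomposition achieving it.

The largest bag has 3 vertices, giving width 2; this decomposition certifies tw(G) ≤ 2. Conversely, {b, c, d} is a clique of size 3, and the vertices of any clique must share a bag in every tree decomposition; so some bag has ≥ 3 vertices and tw(G) ≥ 2. The upper and lower bounds meet at 2, so that is the treewidth.

Treewidth 2.
One optimal decomposition is:
Bags: B1 = {a, b, c}  B2 = {b, c, d}
Tree: B1–B2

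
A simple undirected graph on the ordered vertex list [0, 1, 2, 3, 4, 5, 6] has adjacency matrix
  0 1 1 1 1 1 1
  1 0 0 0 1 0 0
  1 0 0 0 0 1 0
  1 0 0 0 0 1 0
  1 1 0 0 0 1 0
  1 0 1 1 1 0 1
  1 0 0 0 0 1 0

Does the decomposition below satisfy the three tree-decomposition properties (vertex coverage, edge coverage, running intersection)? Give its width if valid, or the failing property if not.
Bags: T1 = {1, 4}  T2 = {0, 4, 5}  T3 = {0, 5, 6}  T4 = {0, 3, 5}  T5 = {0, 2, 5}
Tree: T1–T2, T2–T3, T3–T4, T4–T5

A tree decomposition must satisfy three properties: every vertex lies in some bag; for every edge, both endpoints lie together in some bag; and for every vertex, the bags containing it form a connected subtree. Here edge (0,1) lies in no bag, so the decomposition is invalid.

No — edge (0,1) lies in no bag.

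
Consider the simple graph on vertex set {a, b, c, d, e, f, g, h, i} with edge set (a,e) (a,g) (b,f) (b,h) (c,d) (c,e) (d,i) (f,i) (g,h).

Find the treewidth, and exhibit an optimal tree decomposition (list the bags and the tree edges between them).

Treewidth 2.
One optimal decomposition is:
Bags: B1 = {a, e, g}  B2 = {e, g, h}  B3 = {b, e, h}  B4 = {b, e, f}  B5 = {e, f, i}  B6 = {d, e, i}  B7 = {c, d, e}
Tree: B1–B2, B2–B3, B3–B4, B4–B5, B5–B6, B6–B7

Every bag has size at most 3, so the width is 3 − 1 = 2 and tw(G) ≤ 2. Since e–a–g–h–b–f–i–d–c–e is a cycle in G, G is not acyclic. Forests are exactly the graphs of treewidth ≤ 1, so tw(G) ≥ 2. The upper and lower bounds meet at 2, so that is the treewidth.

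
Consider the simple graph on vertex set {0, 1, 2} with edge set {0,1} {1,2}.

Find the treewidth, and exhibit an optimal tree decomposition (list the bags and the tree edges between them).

Treewidth 1.
One such decomposition:
Bags: B1 = {0, 1}  B2 = {1, 2}
Tree: B1–B2

Every bag has size at most 2, so the width is 2 − 1 = 1 and tw(G) ≤ 1. Any graph with an edge has treewidth ≥ 1, and G has the edge 1–0. Hence tw(G) = 1 exactly.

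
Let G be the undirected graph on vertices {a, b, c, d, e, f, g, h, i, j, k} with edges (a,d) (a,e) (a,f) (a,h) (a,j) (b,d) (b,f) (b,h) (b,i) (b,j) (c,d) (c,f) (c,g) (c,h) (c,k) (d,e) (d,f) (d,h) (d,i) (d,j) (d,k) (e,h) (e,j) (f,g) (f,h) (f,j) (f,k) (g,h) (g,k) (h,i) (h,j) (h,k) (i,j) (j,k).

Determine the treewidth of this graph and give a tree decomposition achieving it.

Every bag has size at most 5, so the width is 5 − 1 = 4 and tw(G) ≤ 4. For the lower bound, the 5 vertices {a, d, e, h, j} are pairwise adjacent, and any tree decomposition puts a clique entirely inside one bag — forcing width ≥ 4. The upper and lower bounds meet at 4, so that is the treewidth.

Treewidth 4.
One such decomposition:
Bags: B1 = {d, f, h, j, k}  B2 = {b, d, f, h, j}  B3 = {c, d, f, h, k}  B4 = {a, d, f, h, j}  B5 = {c, f, g, h, k}  B6 = {a, d, e, h, j}  B7 = {b, d, h, i, j}
Tree: B1–B2, B1–B3, B2–B4, B3–B5, B4–B6, B2–B7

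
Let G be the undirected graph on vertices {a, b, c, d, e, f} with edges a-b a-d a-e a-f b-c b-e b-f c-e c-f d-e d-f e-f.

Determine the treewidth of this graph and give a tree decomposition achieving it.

Treewidth 3.
Bags: B1 = {a, d, e, f}  B2 = {a, b, e, f}  B3 = {b, c, e, f}
Tree: B1–B2, B2–B3

Every bag has size at most 4, so the width is 4 − 1 = 3 and tw(G) ≤ 3. For the lower bound, the 4 vertices {b, c, e, f} are pairwise adjacent, and any tree decomposition puts a clique entirely inside one bag — forcing width ≥ 3. Hence tw(G) = 3 exactly.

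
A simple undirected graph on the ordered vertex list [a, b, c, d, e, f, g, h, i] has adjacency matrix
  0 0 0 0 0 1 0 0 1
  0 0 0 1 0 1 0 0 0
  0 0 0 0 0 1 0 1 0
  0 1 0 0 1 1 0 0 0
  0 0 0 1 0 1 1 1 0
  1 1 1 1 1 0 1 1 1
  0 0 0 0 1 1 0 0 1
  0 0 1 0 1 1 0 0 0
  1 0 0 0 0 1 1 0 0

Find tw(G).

2

A width-2 tree decomposition is:
Bags: B1 = {e, f, h}  B2 = {d, e, f}  B3 = {e, f, g}  B4 = {c, f, h}  B5 = {f, g, i}  B6 = {a, f, i}  B7 = {b, d, f}
Tree: B1–B2, B1–B3, B1–B4, B3–B5, B5–B6, B2–B7
Each bag holds 3 vertices, so the decomposition has width 2, which upper-bounds the treewidth. Conversely, {b, d, f} is a clique of size 3, and the vertices of any clique must share a bag in every tree decomposition; so some bag has ≥ 3 vertices and tw(G) ≥ 2. Hence tw(G) = 2 exactly.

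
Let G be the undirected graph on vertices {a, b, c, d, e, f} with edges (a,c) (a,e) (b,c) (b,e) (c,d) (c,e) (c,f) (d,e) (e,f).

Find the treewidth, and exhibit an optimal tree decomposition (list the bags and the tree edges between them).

Treewidth 2.
Bags: B1 = {c, d, e}  B2 = {c, e, f}  B3 = {a, c, e}  B4 = {b, c, e}
Tree: B1–B2, B1–B3, B2–B4

Every bag has size at most 3, so the width is 3 − 1 = 2 and tw(G) ≤ 2. For the lower bound, the 3 vertices {c, d, e} are pairwise adjacent, and any tree decomposition puts a clique entirely inside one bag — forcing width ≥ 2. Combining the bounds, tw(G) = 2.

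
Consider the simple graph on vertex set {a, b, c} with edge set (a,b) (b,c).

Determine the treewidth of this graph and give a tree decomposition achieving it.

Every bag has size at most 2, so the width is 2 − 1 = 1 and tw(G) ≤ 1. Since G has at least one edge (e.g. b–a), it is not an edgeless graph, so tw(G) ≥ 1. Hence tw(G) = 1 exactly.

Treewidth 1.
Bags: B1 = {a, b}  B2 = {b, c}
Tree: B1–B2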